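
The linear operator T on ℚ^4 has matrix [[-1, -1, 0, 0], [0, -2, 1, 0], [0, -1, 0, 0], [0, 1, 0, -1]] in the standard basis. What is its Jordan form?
The characteristic polynomial is det(xI - A) = (x + 1)^4, so the eigenvalues are -1 (algebraic multiplicity 4).

For λ = -1: rank(A + I) = 2, rank((A + I)^2) = 1, rank((A + I)^3) = 0. The eigenspace has dimension 4 - 2 = 2, so there are 2 Jordan blocks; the rank sequence gives block sizes [3, 1].

Assembling the blocks gives the Jordan form J above.

J = [[-1, 1, 0, 0], [0, -1, 1, 0], [0, 0, -1, 0], [0, 0, 0, -1]]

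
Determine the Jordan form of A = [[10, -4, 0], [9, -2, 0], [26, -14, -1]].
J = [[-1, 0, 0], [0, 4, 1], [0, 0, 4]]

The characteristic polynomial is det(xI - A) = (x - 4)^2(x + 1), so the eigenvalues are -1 (algebraic multiplicity 1), 4 (algebraic multiplicity 2).

For λ = -1: algebraic multiplicity 1 gives one 1×1 block.

For λ = 4: rank(A - 4I) = 2, rank((A - 4I)^2) = 1. The eigenspace has dimension 3 - 2 = 1, so there is 1 Jordan block; the rank sequence gives block sizes [2].

Assembling the blocks gives the Jordan form J above.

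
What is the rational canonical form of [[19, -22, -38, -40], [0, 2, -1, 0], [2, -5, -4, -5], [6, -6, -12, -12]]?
The invariant factors of A (the non-unit diagonal entries of the Smith normal form of xI - A over ℚ[x]) are x - 3, (x - 3)(x - 1)(x + 2), each dividing the next. The characteristic polynomial is their product, (x - 3)^2(x - 1)(x + 2).

The rational canonical form is the block-diagonal matrix of companion matrices C(f_i):
R = [[3, 0, 0, 0], [0, 0, 0, -6], [0, 1, 0, 5], [0, 0, 1, 2]].

R = [[3, 0, 0, 0], [0, 0, 0, -6], [0, 1, 0, 5], [0, 0, 1, 2]]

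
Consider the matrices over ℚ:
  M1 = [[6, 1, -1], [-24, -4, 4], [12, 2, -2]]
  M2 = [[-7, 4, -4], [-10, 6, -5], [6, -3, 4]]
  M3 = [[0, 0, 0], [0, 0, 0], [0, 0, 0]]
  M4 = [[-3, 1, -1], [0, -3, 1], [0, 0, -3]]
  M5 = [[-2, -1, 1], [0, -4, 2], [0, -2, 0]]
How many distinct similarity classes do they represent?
Characteristic polynomials: χ_{M1} = x^3, χ_{M2} = (x - 1)^3, χ_{M3} = x^3, χ_{M4} = (x + 3)^3, χ_{M5} = (x + 2)^3.

{M1}: invariant factors x, x^2.

{M2}: invariant factors x - 1, (x - 1)^2.

{M3}: invariant factors x, x, x.

{M4}: invariant factors (x + 3)^3.

{M5}: invariant factors x + 2, (x + 2)^2.

Matrices are similar if and only if their invariant-factor lists agree; the partition into similarity classes is {M1}, {M2}, {M3}, {M4}, {M5}.

5 classes: {M1}, {M2}, {M3}, {M4}, {M5}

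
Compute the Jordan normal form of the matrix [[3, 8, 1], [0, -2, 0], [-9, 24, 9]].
J = [[-2, 0, 0], [0, 6, 1], [0, 0, 6]]

The characteristic polynomial is det(xI - A) = (x - 6)^2(x + 2), so the eigenvalues are -2 (algebraic multiplicity 1), 6 (algebraic multiplicity 2).

For λ = -2: algebraic multiplicity 1 gives one 1×1 block.

For λ = 6: rank(A - 6I) = 2, rank((A - 6I)^2) = 1. The eigenspace has dimension 3 - 2 = 1, so there is 1 Jordan block; the rank sequence gives block sizes [2].

Assembling the blocks gives the Jordan form J above.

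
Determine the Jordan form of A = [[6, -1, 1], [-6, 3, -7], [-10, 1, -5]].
J = [[-4, 0, 0], [0, 4, 1], [0, 0, 4]]

The characteristic polynomial is det(xI - A) = (x - 4)^2(x + 4), so the eigenvalues are -4 (algebraic multiplicity 1), 4 (algebraic multiplicity 2).

For λ = -4: algebraic multiplicity 1 gives one 1×1 block.

For λ = 4: rank(A - 4I) = 2, rank((A - 4I)^2) = 1. The eigenspace has dimension 3 - 2 = 1, so there is 1 Jordan block; the rank sequence gives block sizes [2].

Assembling the blocks gives the Jordan form J above.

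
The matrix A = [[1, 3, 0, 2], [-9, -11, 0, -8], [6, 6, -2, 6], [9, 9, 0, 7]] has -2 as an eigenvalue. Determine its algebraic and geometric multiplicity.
The characteristic polynomial is (x - 1)(x + 2)^3, so the factor x + 2 appears with exponent 3: the algebraic multiplicity is 3.

rank(A + 2I) = 2, so the eigenspace has dimension 4 - 2 = 2: the geometric multiplicity is 2.

Since 2 < 3, A is not diagonalizable.

algebraic multiplicity 3, geometric multiplicity 2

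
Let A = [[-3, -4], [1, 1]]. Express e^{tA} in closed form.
A has Jordan form J = [[-1, 1], [0, -1]] with A = PJP^{-1}, so e^{tA} = P e^{tJ} P^{-1}.

For a Jordan block J_k(λ), e^{tJ_k(λ)} = e^{λt} · (I + tN + t^2 N^2/2! + ... + t^{k-1} N^{k-1}/(k-1)!) where N is the nilpotent superdiagonal part.

Assembling the blocks and conjugating back gives the entries of e^{tA} as shown above.

e^{tA} = [[(1 - 2*t)*e^{-t}, -4*t*e^{-t}], [t*e^{-t}, (2*t + 1)*e^{-t}]]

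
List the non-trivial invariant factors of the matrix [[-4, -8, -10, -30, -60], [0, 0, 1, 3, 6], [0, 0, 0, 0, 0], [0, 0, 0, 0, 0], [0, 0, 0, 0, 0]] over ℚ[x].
The Jordan structure of A has elementary divisors (x + 4), x^2, x, x. Arranging the block sizes at each eigenvalue in decreasing order and taking row products gives the invariant factors.

Invariant factors (smallest first, each dividing the next): x, x, x^2(x + 4).

Check: the last factor x^2(x + 4) is the minimal polynomial, and the product x^4(x + 4) is the characteristic polynomial.

x, x, x^2(x + 4)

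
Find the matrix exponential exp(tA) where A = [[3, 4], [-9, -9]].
A has Jordan form J = [[-3, 1], [0, -3]] with A = PJP^{-1}, so e^{tA} = P e^{tJ} P^{-1}.

For a Jordan block J_k(λ), e^{tJ_k(λ)} = e^{λt} · (I + tN + t^2 N^2/2! + ... + t^{k-1} N^{k-1}/(k-1)!) where N is the nilpotent superdiagonal part.

Assembling the blocks and conjugating back gives the entries of e^{tA} as shown above.

e^{tA} = [[(6*t + 1)*e^{-3*t}, 4*t*e^{-3*t}], [-9*t*e^{-3*t}, (1 - 6*t)*e^{-3*t}]]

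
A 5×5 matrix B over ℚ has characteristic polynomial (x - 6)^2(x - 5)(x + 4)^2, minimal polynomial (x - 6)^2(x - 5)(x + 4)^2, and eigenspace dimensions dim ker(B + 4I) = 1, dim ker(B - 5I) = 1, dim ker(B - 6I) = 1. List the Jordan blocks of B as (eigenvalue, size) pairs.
Jordan blocks: (-4, 2), (5, 1), (6, 2)

λ = -4: algebraic multiplicity 2 (exponent in χ_B), largest block size 2 (exponent in m_B), 1 block (geometric multiplicity). This forces block sizes [2].
λ = 5: algebraic multiplicity 1 (exponent in χ_B), largest block size 1 (exponent in m_B), 1 block (geometric multiplicity). This forces block sizes [1].
λ = 6: algebraic multiplicity 2 (exponent in χ_B), largest block size 2 (exponent in m_B), 1 block (geometric multiplicity). This forces block sizes [2].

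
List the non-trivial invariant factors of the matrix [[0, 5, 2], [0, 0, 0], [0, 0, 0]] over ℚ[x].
The Jordan structure of A has elementary divisors x^2, x. Arranging the block sizes at each eigenvalue in decreasing order and taking row products gives the invariant factors.

Invariant factors (smallest first, each dividing the next): x, x^2.

Check: the last factor x^2 is the minimal polynomial, and the product x^3 is the characteristic polynomial.

x, x^2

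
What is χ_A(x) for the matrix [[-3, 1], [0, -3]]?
χ_A(x) = (x + 3)^2

xI - A = [[x + 3, -1], [0, x + 3]].

Expanding det(xI - A) along the first row:
det(xI - A) = + (x + 3)·det([[x + 3]]) - (-1)·det([[0]]).

Evaluating gives χ_A(x) = x^2 + 6x + 9 = (x + 3)^2.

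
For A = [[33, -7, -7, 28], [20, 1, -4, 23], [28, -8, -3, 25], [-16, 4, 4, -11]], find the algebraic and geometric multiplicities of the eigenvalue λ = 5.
The characteristic polynomial is (x - 5)^4, so the factor x - 5 appears with exponent 4: the algebraic multiplicity is 4.

rank(A - 5I) = 2, so the eigenspace has dimension 4 - 2 = 2: the geometric multiplicity is 2.

Since 2 < 4, A is not diagonalizable.

algebraic multiplicity 4, geometric multiplicity 2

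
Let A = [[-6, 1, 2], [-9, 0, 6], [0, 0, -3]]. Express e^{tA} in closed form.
e^{tA} = [[(1 - 3*t)*e^{-3*t}, t*e^{-3*t}, 2*t*e^{-3*t}], [-9*t*e^{-3*t}, (3*t + 1)*e^{-3*t}, 6*t*e^{-3*t}], [0, 0, e^{-3*t}]]

A has Jordan form J = [[-3, 1, 0], [0, -3, 0], [0, 0, -3]] with A = PJP^{-1}, so e^{tA} = P e^{tJ} P^{-1}.

For a Jordan block J_k(λ), e^{tJ_k(λ)} = e^{λt} · (I + tN + t^2 N^2/2! + ... + t^{k-1} N^{k-1}/(k-1)!) where N is the nilpotent superdiagonal part.

Assembling the blocks and conjugating back gives the entries of e^{tA} as shown above.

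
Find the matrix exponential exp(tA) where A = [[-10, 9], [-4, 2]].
A has Jordan form J = [[-4, 1], [0, -4]] with A = PJP^{-1}, so e^{tA} = P e^{tJ} P^{-1}.

For a Jordan block J_k(λ), e^{tJ_k(λ)} = e^{λt} · (I + tN + t^2 N^2/2! + ... + t^{k-1} N^{k-1}/(k-1)!) where N is the nilpotent superdiagonal part.

Assembling the blocks and conjugating back gives the entries of e^{tA} as shown above.

e^{tA} = [[(1 - 6*t)*e^{-4*t}, 9*t*e^{-4*t}], [-4*t*e^{-4*t}, (6*t + 1)*e^{-4*t}]]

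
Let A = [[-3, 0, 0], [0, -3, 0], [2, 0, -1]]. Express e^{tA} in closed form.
A has Jordan form J = [[-3, 0, 0], [0, -3, 0], [0, 0, -1]] with A = PJP^{-1}, so e^{tA} = P e^{tJ} P^{-1}.

For a Jordan block J_k(λ), e^{tJ_k(λ)} = e^{λt} · (I + tN + t^2 N^2/2! + ... + t^{k-1} N^{k-1}/(k-1)!) where N is the nilpotent superdiagonal part.

Assembling the blocks and conjugating back gives the entries of e^{tA} as shown above.

e^{tA} = [[e^{-3*t}, 0, 0], [0, e^{-3*t}, 0], [(e^{2*t} - 1)*e^{-3*t}, 0, e^{-t}]]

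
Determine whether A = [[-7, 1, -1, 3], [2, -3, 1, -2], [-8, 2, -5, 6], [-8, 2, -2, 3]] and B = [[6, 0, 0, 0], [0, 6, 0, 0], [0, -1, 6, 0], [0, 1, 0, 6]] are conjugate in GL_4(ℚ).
trace(A) = -12 but trace(B) = 24. The trace is a similarity invariant, so A and B are not similar.

No.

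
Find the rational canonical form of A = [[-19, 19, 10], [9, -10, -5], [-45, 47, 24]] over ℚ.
The invariant factors of A (the non-unit diagonal entries of the Smith normal form of xI - A over ℚ[x]) are (x + 1)(x + 2)^2, each dividing the next. The characteristic polynomial is their product, (x + 1)(x + 2)^2.

The rational canonical form is the block-diagonal matrix of companion matrices C(f_i):
R = [[0, 0, -4], [1, 0, -8], [0, 1, -5]].

R = [[0, 0, -4], [1, 0, -8], [0, 1, -5]]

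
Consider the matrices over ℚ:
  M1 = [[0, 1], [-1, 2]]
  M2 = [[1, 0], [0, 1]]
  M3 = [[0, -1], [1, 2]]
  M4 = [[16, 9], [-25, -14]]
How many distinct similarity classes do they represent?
Characteristic polynomials: χ_{M1} = (x - 1)^2, χ_{M2} = (x - 1)^2, χ_{M3} = (x - 1)^2, χ_{M4} = (x - 1)^2.

{M1, M3, M4}: invariant factors (x - 1)^2.

{M2}: invariant factors x - 1, x - 1.

Matrices are similar if and only if their invariant-factor lists agree; the partition into similarity classes is {M1, M3, M4}, {M2}.

2 classes: {M1, M3, M4}, {M2}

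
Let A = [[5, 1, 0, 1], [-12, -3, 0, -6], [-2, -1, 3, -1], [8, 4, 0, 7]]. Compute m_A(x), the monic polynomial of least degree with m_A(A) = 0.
m_A(x) = (x - 3)^2

The characteristic polynomial factors as (x - 3)^4. The minimal polynomial is ∏(x - λ)^{k_λ} where k_λ is the size of the largest Jordan block at λ.

For λ = 3: rank(A - 3I) = 1, and the largest Jordan block has size 2 (the smallest k with rank((A - 3I)^k) = rank((A - 3I)^(k+1))).

So m_A(x) = (x - 3)^2.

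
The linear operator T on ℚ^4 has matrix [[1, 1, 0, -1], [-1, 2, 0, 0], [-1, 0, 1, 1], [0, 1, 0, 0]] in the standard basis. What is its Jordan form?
The characteristic polynomial is det(xI - A) = (x - 1)^4, so the eigenvalues are 1 (algebraic multiplicity 4).

For λ = 1: rank(A - I) = 2, rank((A - I)^2) = 1, rank((A - I)^3) = 0. The eigenspace has dimension 4 - 2 = 2, so there are 2 Jordan blocks; the rank sequence gives block sizes [3, 1].

Assembling the blocks gives the Jordan form J above.

J = [[1, 1, 0, 0], [0, 1, 1, 0], [0, 0, 1, 0], [0, 0, 0, 1]]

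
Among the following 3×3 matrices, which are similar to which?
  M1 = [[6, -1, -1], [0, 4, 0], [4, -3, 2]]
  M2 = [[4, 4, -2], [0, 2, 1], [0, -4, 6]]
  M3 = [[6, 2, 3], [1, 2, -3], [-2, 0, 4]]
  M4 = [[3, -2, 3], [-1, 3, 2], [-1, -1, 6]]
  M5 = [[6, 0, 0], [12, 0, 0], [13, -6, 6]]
3 classes: {M1, M3, M4}, {M2}, {M5}

Characteristic polynomials: χ_{M1} = (x - 4)^3, χ_{M2} = (x - 4)^3, χ_{M3} = (x - 4)^3, χ_{M4} = (x - 4)^3, χ_{M5} = x(x - 6)^2.

{M1, M3, M4}: invariant factors (x - 4)^3.

{M2}: invariant factors x - 4, (x - 4)^2.

{M5}: invariant factors x(x - 6)^2.

Matrices are similar if and only if their invariant-factor lists agree; the partition into similarity classes is {M1, M3, M4}, {M2}, {M5}.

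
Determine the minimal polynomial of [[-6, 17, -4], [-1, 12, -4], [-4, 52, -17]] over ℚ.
m_A(x) = (x + 1)(x + 5)^2

The characteristic polynomial factors as (x + 1)(x + 5)^2. The minimal polynomial is ∏(x - λ)^{k_λ} where k_λ is the size of the largest Jordan block at λ.

For λ = -5: rank(A + 5I) = 2, and the largest Jordan block has size 2 (the smallest k with rank((A + 5I)^k) = rank((A + 5I)^(k+1))).
For λ = -1: rank(A + I) = 2, and the largest Jordan block has size 1 (the smallest k with rank((A + I)^k) = rank((A + I)^(k+1))).

So m_A(x) = (x + 1)(x + 5)^2.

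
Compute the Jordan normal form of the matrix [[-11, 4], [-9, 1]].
J = [[-5, 1], [0, -5]]

The characteristic polynomial is det(xI - A) = (x + 5)^2, so the eigenvalues are -5 (algebraic multiplicity 2).

For λ = -5: rank(A + 5I) = 1, rank((A + 5I)^2) = 0. The eigenspace has dimension 2 - 1 = 1, so there is 1 Jordan block; the rank sequence gives block sizes [2].

Assembling the blocks gives the Jordan form J above.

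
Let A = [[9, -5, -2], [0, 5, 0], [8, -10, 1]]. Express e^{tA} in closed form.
A has Jordan form J = [[5, 1, 0], [0, 5, 0], [0, 0, 5]] with A = PJP^{-1}, so e^{tA} = P e^{tJ} P^{-1}.

For a Jordan block J_k(λ), e^{tJ_k(λ)} = e^{λt} · (I + tN + t^2 N^2/2! + ... + t^{k-1} N^{k-1}/(k-1)!) where N is the nilpotent superdiagonal part.

Assembling the blocks and conjugating back gives the entries of e^{tA} as shown above.

e^{tA} = [[(4*t + 1)*e^{5*t}, -5*t*e^{5*t}, -2*t*e^{5*t}], [0, e^{5*t}, 0], [8*t*e^{5*t}, -10*t*e^{5*t}, (1 - 4*t)*e^{5*t}]]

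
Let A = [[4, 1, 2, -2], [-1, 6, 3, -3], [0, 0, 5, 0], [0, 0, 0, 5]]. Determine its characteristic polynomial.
xI - A = [[x - 4, -1, -2, 2], [1, x - 6, -3, 3], [0, 0, x - 5, 0], [0, 0, 0, x - 5]].

Expanding det(xI - A) along the first row:
det(xI - A) = + (x - 4)·det([[x - 6, -3, 3], [0, x - 5, 0], [0, 0, x - 5]]) - (-1)·det([[1, -3, 3], [0, x - 5, 0], [0, 0, x - 5]]) + (-2)·det([[1, x - 6, 3], [0, 0, 0], [0, 0, x - 5]]) - (2)·det([[1, x - 6, -3], [0, 0, x - 5], [0, 0, 0]]).

Evaluating gives χ_A(x) = x^4 - 20x^3 + 150x^2 - 500x + 625 = (x - 5)^4.

χ_A(x) = (x - 5)^4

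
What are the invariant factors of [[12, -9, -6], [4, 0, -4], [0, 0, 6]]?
x - 6, (x - 6)^2

The Jordan structure of A has elementary divisors (x - 6)^2, (x - 6). Arranging the block sizes at each eigenvalue in decreasing order and taking row products gives the invariant factors.

Invariant factors (smallest first, each dividing the next): x - 6, (x - 6)^2.

Check: the last factor (x - 6)^2 is the minimal polynomial, and the product (x - 6)^3 is the characteristic polynomial.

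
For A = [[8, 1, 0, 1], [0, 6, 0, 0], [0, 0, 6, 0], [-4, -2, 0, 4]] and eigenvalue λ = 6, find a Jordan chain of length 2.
We seek v_1 ∈ ker((A - 6I)^2) \ ker(A - 6I), then set v_{i+1} = (A - 6I) v_i.

One such chain is v_1 = [[0, 0, 0, 1]]^T, v_2 = [[1, 0, 0, -2]]^T. Check: (A - 6I) v_2 = [[0, 0, 0, 0]]^T = 0.

v_1 = [[0, 0, 0, 1]]^T, v_2 = [[1, 0, 0, -2]]^T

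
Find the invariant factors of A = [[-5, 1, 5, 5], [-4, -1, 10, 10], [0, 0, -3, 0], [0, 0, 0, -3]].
x + 3, x + 3, (x + 3)^2

The Jordan structure of A has elementary divisors (x + 3)^2, (x + 3), (x + 3). Arranging the block sizes at each eigenvalue in decreasing order and taking row products gives the invariant factors.

Invariant factors (smallest first, each dividing the next): x + 3, x + 3, (x + 3)^2.

Check: the last factor (x + 3)^2 is the minimal polynomial, and the product (x + 3)^4 is the characteristic polynomial.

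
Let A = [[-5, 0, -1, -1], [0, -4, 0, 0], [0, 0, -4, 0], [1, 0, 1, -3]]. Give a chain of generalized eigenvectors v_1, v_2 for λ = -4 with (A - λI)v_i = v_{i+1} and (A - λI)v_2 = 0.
v_1 = [[2, 0, 0, -3]]^T, v_2 = [[1, 0, 0, -1]]^T

We seek v_1 ∈ ker((A + 4I)^2) \ ker(A + 4I), then set v_{i+1} = (A + 4I) v_i.

One such chain is v_1 = [[2, 0, 0, -3]]^T, v_2 = [[1, 0, 0, -1]]^T. Check: (A + 4I) v_2 = [[0, 0, 0, 0]]^T = 0.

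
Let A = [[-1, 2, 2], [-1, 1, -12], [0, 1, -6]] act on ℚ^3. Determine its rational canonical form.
The invariant factors of A (the non-unit diagonal entries of the Smith normal form of xI - A over ℚ[x]) are (x + 4)(x^2 + 2x + 5), each dividing the next. The characteristic polynomial is their product, (x + 4)(x^2 + 2x + 5).

The rational canonical form is the block-diagonal matrix of companion matrices C(f_i):
R = [[0, 0, -20], [1, 0, -13], [0, 1, -6]].

Note the characteristic polynomial does not split into linear factors over ℚ, so A has no Jordan form over ℚ; the rational canonical form exists over any field.

R = [[0, 0, -20], [1, 0, -13], [0, 1, -6]]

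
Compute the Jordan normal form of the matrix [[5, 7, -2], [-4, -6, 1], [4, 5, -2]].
J = [[-1, 1, 0], [0, -1, 1], [0, 0, -1]]

The characteristic polynomial is det(xI - A) = (x + 1)^3, so the eigenvalues are -1 (algebraic multiplicity 3).

For λ = -1: rank(A + I) = 2, rank((A + I)^2) = 1, rank((A + I)^3) = 0. The eigenspace has dimension 3 - 2 = 1, so there is 1 Jordan block; the rank sequence gives block sizes [3].

Assembling the blocks gives the Jordan form J above.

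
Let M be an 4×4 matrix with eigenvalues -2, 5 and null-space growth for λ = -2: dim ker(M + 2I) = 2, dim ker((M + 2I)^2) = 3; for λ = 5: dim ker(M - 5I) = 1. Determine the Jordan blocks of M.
λ = -2: successive nullity increments [2, 1] count blocks of size ≥ k; block sizes are [2, 1].
λ = 5: successive nullity increments [1] count blocks of size ≥ k; block sizes are [1].

Jordan blocks: (-2, 2), (-2, 1), (5, 1)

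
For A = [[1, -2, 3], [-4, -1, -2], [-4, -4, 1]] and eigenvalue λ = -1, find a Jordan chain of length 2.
v_1 = [[-1, 1, 1]]^T, v_2 = [[-1, 2, 2]]^T

We seek v_1 ∈ ker((A + I)^2) \ ker(A + I), then set v_{i+1} = (A + I) v_i.

One such chain is v_1 = [[-1, 1, 1]]^T, v_2 = [[-1, 2, 2]]^T. Check: (A + I) v_2 = [[0, 0, 0]]^T = 0.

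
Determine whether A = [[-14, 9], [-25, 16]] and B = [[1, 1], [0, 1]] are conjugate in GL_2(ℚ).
Two matrices over a field are similar if and only if they have the same invariant factors.

Both A and B have characteristic polynomial (x - 1)^2 and minimal polynomial (x - 1)^2. Computing further, both have invariant factors (x - 1)^2. Hence A and B are similar.

Yes.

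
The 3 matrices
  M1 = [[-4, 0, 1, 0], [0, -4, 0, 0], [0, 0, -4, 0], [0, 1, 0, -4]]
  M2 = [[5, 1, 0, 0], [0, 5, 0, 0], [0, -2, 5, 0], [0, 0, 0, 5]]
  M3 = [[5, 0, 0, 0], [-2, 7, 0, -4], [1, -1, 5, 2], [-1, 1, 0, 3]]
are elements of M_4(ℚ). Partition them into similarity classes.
2 classes: {M1}, {M2, M3}

Characteristic polynomials: χ_{M1} = (x + 4)^4, χ_{M2} = (x - 5)^4, χ_{M3} = (x - 5)^4.

{M1}: invariant factors (x + 4)^2, (x + 4)^2.

{M2, M3}: invariant factors x - 5, x - 5, (x - 5)^2.

Matrices are similar if and only if their invariant-factor lists agree; the partition into similarity classes is {M1}, {M2, M3}.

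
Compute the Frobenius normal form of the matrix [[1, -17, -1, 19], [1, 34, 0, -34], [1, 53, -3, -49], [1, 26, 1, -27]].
The invariant factors of A (the non-unit diagonal entries of the Smith normal form of xI - A over ℚ[x]) are (x - 3)^2(x - 2)(x + 3), each dividing the next. The characteristic polynomial is their product, (x - 3)^2(x - 2)(x + 3).

The rational canonical form is the block-diagonal matrix of companion matrices C(f_i):
R = [[0, 0, 0, 54], [1, 0, 0, -45], [0, 1, 0, 3], [0, 0, 1, 5]].

R = [[0, 0, 0, 54], [1, 0, 0, -45], [0, 1, 0, 3], [0, 0, 1, 5]]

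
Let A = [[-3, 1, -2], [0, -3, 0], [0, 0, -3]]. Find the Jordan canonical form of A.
The characteristic polynomial is det(xI - A) = (x + 3)^3, so the eigenvalues are -3 (algebraic multiplicity 3).

For λ = -3: rank(A + 3I) = 1, rank((A + 3I)^2) = 0. The eigenspace has dimension 3 - 1 = 2, so there are 2 Jordan blocks; the rank sequence gives block sizes [2, 1].

Assembling the blocks gives the Jordan form J above.

J = [[-3, 1, 0], [0, -3, 0], [0, 0, -3]]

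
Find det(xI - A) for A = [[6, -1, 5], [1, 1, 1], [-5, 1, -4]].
xI - A = [[x - 6, 1, -5], [-1, x - 1, -1], [5, -1, x + 4]].

Expanding det(xI - A) along the first row:
det(xI - A) = + (x - 6)·det([[x - 1, -1], [-1, x + 4]]) - (1)·det([[-1, -1], [5, x + 4]]) + (-5)·det([[-1, x - 1], [5, -1]]).

Evaluating gives χ_A(x) = x^3 - 3x^2 + 3x - 1 = (x - 1)^3.

χ_A(x) = (x - 1)^3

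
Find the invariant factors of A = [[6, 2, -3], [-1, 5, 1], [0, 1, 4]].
The Jordan structure of A has elementary divisors (x - 5)^3. Arranging the block sizes at each eigenvalue in decreasing order and taking row products gives the invariant factors.

Invariant factors (smallest first, each dividing the next): (x - 5)^3.

Check: the last factor (x - 5)^3 is the minimal polynomial, and the product (x - 5)^3 is the characteristic polynomial.

(x - 5)^3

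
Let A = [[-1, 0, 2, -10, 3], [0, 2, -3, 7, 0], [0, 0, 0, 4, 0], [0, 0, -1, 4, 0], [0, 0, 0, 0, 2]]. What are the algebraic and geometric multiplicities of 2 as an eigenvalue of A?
The characteristic polynomial is (x - 2)^4(x + 1), so the factor x - 2 appears with exponent 4: the algebraic multiplicity is 4.

rank(A - 2I) = 3, so the eigenspace has dimension 5 - 3 = 2: the geometric multiplicity is 2.

Since 2 < 4, A is not diagonalizable.

algebraic multiplicity 4, geometric multiplicity 2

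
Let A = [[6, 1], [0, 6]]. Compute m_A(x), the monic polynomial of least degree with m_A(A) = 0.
m_A(x) = (x - 6)^2

The characteristic polynomial factors as (x - 6)^2. The minimal polynomial is ∏(x - λ)^{k_λ} where k_λ is the size of the largest Jordan block at λ.

For λ = 6: rank(A - 6I) = 1, and the largest Jordan block has size 2 (the smallest k with rank((A - 6I)^k) = rank((A - 6I)^(k+1))).

So m_A(x) = (x - 6)^2.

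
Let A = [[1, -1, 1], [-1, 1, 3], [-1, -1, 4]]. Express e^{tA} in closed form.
A has Jordan form J = [[2, 1, 0], [0, 2, 1], [0, 0, 2]] with A = PJP^{-1}, so e^{tA} = P e^{tJ} P^{-1}.

For a Jordan block J_k(λ), e^{tJ_k(λ)} = e^{λt} · (I + tN + t^2 N^2/2! + ... + t^{k-1} N^{k-1}/(k-1)!) where N is the nilpotent superdiagonal part.

Assembling the blocks and conjugating back gives the entries of e^{tA} as shown above.

e^{tA} = [[(t^2/2 - t + 1)*e^{2*t}, t*(t - 2)*e^{2*t}/2, t*(1 - t)*e^{2*t}], [t*(-t - 2)*e^{2*t}/2, (-t^2/2 - t + 1)*e^{2*t}, t*(t + 3)*e^{2*t}], [-t*e^{2*t}, -t*e^{2*t}, (2*t + 1)*e^{2*t}]]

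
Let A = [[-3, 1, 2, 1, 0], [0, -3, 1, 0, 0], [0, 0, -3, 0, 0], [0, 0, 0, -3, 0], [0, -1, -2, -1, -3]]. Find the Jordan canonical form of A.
J = [[-3, 1, 0, 0, 0], [0, -3, 1, 0, 0], [0, 0, -3, 0, 0], [0, 0, 0, -3, 0], [0, 0, 0, 0, -3]]

The characteristic polynomial is det(xI - A) = (x + 3)^5, so the eigenvalues are -3 (algebraic multiplicity 5).

For λ = -3: rank(A + 3I) = 2, rank((A + 3I)^2) = 1, rank((A + 3I)^3) = 0. The eigenspace has dimension 5 - 2 = 3, so there are 3 Jordan blocks; the rank sequence gives block sizes [3, 1, 1].

Assembling the blocks gives the Jordan form J above.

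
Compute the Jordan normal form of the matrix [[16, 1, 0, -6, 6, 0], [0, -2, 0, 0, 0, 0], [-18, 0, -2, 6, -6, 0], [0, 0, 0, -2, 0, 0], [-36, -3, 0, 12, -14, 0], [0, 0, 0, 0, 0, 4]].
J = [[-2, 1, 0, 0, 0, 0], [0, -2, 0, 0, 0, 0], [0, 0, -2, 0, 0, 0], [0, 0, 0, -2, 0, 0], [0, 0, 0, 0, 4, 0], [0, 0, 0, 0, 0, 4]]

The characteristic polynomial is det(xI - A) = (x - 4)^2(x + 2)^4, so the eigenvalues are -2 (algebraic multiplicity 4), 4 (algebraic multiplicity 2).

For λ = -2: rank(A + 2I) = 3, rank((A + 2I)^2) = 2. The eigenspace has dimension 6 - 3 = 3, so there are 3 Jordan blocks; the rank sequence gives block sizes [2, 1, 1].

For λ = 4: rank(A - 4I) = 4. The eigenspace has dimension 6 - 4 = 2, so there are 2 Jordan blocks; the rank sequence gives block sizes [1, 1].

Assembling the blocks gives the Jordan form J above.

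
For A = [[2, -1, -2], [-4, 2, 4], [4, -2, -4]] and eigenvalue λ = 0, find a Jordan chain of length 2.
v_1 = [[1, 1, 1]]^T, v_2 = [[-1, 2, -2]]^T

We seek v_1 ∈ ker(A^2) \ ker(A), then set v_{i+1} = A v_i.

One such chain is v_1 = [[1, 1, 1]]^T, v_2 = [[-1, 2, -2]]^T. Check: A v_2 = [[0, 0, 0]]^T = 0.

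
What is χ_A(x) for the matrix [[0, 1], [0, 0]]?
xI - A = [[x, -1], [0, x]].

Expanding det(xI - A) along the first row:
det(xI - A) = + (x)·det([[x]]) - (-1)·det([[0]]).

Evaluating gives χ_A(x) = x^2.

χ_A(x) = x^2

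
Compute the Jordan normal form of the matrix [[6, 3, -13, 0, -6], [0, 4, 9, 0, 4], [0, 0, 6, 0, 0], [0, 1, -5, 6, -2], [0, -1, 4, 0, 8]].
The characteristic polynomial is det(xI - A) = (x - 6)^5, so the eigenvalues are 6 (algebraic multiplicity 5).

For λ = 6: rank(A - 6I) = 2, rank((A - 6I)^2) = 1, rank((A - 6I)^3) = 0. The eigenspace has dimension 5 - 2 = 3, so there are 3 Jordan blocks; the rank sequence gives block sizes [3, 1, 1].

Assembling the blocks gives the Jordan form J above.

J = [[6, 1, 0, 0, 0], [0, 6, 1, 0, 0], [0, 0, 6, 0, 0], [0, 0, 0, 6, 0], [0, 0, 0, 0, 6]]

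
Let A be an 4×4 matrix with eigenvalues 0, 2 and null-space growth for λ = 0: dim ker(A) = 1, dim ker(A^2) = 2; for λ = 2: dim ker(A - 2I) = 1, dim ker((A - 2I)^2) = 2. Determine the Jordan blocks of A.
λ = 0: successive nullity increments [1, 1] count blocks of size ≥ k; block sizes are [2].
λ = 2: successive nullity increments [1, 1] count blocks of size ≥ k; block sizes are [2].

Jordan blocks: (0, 2), (2, 2)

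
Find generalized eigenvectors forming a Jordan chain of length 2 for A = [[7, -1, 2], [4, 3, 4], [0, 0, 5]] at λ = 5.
We seek v_1 ∈ ker((A - 5I)^2) \ ker(A - 5I), then set v_{i+1} = (A - 5I) v_i.

One such chain is v_1 = [[3, 5, 0]]^T, v_2 = [[1, 2, 0]]^T. Check: (A - 5I) v_2 = [[0, 0, 0]]^T = 0.

v_1 = [[3, 5, 0]]^T, v_2 = [[1, 2, 0]]^T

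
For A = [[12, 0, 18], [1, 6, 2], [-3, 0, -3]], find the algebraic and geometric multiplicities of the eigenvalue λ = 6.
The characteristic polynomial is (x - 6)^2(x - 3), so the factor x - 6 appears with exponent 2: the algebraic multiplicity is 2.

rank(A - 6I) = 2, so the eigenspace has dimension 3 - 2 = 1: the geometric multiplicity is 1.

Since 1 < 2, A is not diagonalizable.

algebraic multiplicity 2, geometric multiplicity 1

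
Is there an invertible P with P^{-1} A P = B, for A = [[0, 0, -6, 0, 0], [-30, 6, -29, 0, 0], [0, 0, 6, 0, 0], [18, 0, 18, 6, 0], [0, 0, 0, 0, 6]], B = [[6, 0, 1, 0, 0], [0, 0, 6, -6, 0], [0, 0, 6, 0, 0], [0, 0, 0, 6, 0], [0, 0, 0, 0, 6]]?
Two matrices over a field are similar if and only if they have the same invariant factors.

Both A and B have characteristic polynomial x(x - 6)^4 and minimal polynomial x(x - 6)^2. Computing further, both have invariant factors x - 6, x - 6, x(x - 6)^2. Hence A and B are similar.

Yes.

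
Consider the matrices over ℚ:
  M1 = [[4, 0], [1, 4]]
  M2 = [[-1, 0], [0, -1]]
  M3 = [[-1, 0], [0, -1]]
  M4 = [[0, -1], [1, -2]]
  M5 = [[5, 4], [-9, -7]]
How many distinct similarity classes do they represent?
3 classes: {M1}, {M2, M3}, {M4, M5}

Characteristic polynomials: χ_{M1} = (x - 4)^2, χ_{M2} = (x + 1)^2, χ_{M3} = (x + 1)^2, χ_{M4} = (x + 1)^2, χ_{M5} = (x + 1)^2.

{M1}: invariant factors (x - 4)^2.

{M2, M3}: invariant factors x + 1, x + 1.

{M4, M5}: invariant factors (x + 1)^2.

Matrices are similar if and only if their invariant-factor lists agree; the partition into similarity classes is {M1}, {M2, M3}, {M4, M5}.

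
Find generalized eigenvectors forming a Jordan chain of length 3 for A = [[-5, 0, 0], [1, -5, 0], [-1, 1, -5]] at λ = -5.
We seek v_1 ∈ ker((A + 5I)^3) \ ker((A + 5I)^2), then set v_{i+1} = (A + 5I) v_i.

One such chain is v_1 = [[1, 0, 2]]^T, v_2 = [[0, 1, -1]]^T, v_3 = [[0, 0, 1]]^T. Check: (A + 5I) v_3 = [[0, 0, 0]]^T = 0.

v_1 = [[1, 0, 2]]^T, v_2 = [[0, 1, -1]]^T, v_3 = [[0, 0, 1]]^T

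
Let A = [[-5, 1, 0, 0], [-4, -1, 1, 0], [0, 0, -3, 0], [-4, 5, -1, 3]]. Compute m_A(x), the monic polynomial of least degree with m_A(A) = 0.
The characteristic polynomial factors as (x - 3)(x + 3)^3. The minimal polynomial is ∏(x - λ)^{k_λ} where k_λ is the size of the largest Jordan block at λ.

For λ = -3: rank(A + 3I) = 3, and the largest Jordan block has size 3 (the smallest k with rank((A + 3I)^k) = rank((A + 3I)^(k+1))).
For λ = 3: rank(A - 3I) = 3, and the largest Jordan block has size 1 (the smallest k with rank((A - 3I)^k) = rank((A - 3I)^(k+1))).

So m_A(x) = (x - 3)(x + 3)^3.

m_A(x) = (x - 3)(x + 3)^3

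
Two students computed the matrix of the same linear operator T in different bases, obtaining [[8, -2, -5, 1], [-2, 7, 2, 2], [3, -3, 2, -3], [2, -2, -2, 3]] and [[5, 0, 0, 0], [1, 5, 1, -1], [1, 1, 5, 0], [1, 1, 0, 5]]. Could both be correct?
Yes.

Two matrices over a field are similar if and only if they have the same invariant factors.

Both A and B have characteristic polynomial (x - 5)^4 and minimal polynomial (x - 5)^3. Computing further, both have invariant factors x - 5, (x - 5)^3. Hence A and B are similar.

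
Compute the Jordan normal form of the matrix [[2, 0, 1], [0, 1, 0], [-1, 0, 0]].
The characteristic polynomial is det(xI - A) = (x - 1)^3, so the eigenvalues are 1 (algebraic multiplicity 3).

For λ = 1: rank(A - I) = 1, rank((A - I)^2) = 0. The eigenspace has dimension 3 - 1 = 2, so there are 2 Jordan blocks; the rank sequence gives block sizes [2, 1].

Assembling the blocks gives the Jordan form J above.

J = [[1, 1, 0], [0, 1, 0], [0, 0, 1]]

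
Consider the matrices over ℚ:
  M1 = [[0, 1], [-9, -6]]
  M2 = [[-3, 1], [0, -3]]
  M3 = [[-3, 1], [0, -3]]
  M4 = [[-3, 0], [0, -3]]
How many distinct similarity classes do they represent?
2 classes: {M1, M2, M3}, {M4}

Characteristic polynomials: χ_{M1} = (x + 3)^2, χ_{M2} = (x + 3)^2, χ_{M3} = (x + 3)^2, χ_{M4} = (x + 3)^2.

{M1, M2, M3}: invariant factors (x + 3)^2.

{M4}: invariant factors x + 3, x + 3.

Matrices are similar if and only if their invariant-factor lists agree; the partition into similarity classes is {M1, M2, M3}, {M4}.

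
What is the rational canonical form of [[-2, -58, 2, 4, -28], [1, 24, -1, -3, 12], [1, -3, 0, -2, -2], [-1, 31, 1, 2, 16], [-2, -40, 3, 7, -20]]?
R = [[0, 0, 0, 0, -60], [1, 0, 0, 0, -44], [0, 1, 0, 0, -3], [0, 0, 1, 0, 14], [0, 0, 0, 1, 4]]

The invariant factors of A (the non-unit diagonal entries of the Smith normal form of xI - A over ℚ[x]) are (x - 6)(x + 2)(x^3 - 2x - 5), each dividing the next. The characteristic polynomial is their product, (x - 6)(x + 2)(x^3 - 2x - 5).

The rational canonical form is the block-diagonal matrix of companion matrices C(f_i):
R = [[0, 0, 0, 0, -60], [1, 0, 0, 0, -44], [0, 1, 0, 0, -3], [0, 0, 1, 0, 14], [0, 0, 0, 1, 4]].

Note the characteristic polynomial does not split into linear factors over ℚ, so A has no Jordan form over ℚ; the rational canonical form exists over any field.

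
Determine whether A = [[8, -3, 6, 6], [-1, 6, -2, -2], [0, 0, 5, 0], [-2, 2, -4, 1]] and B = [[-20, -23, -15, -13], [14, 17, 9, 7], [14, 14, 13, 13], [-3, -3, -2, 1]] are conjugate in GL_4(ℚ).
No.

trace(A) = 20 but trace(B) = 11. The trace is a similarity invariant, so A and B are not similar.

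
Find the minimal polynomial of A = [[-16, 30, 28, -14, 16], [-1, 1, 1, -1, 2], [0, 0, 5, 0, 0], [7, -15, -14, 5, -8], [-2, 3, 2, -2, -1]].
m_A(x) = (x - 5)(x + 2)^2(x + 5)

The characteristic polynomial factors as (x - 5)(x + 2)^3(x + 5). The minimal polynomial is ∏(x - λ)^{k_λ} where k_λ is the size of the largest Jordan block at λ.

For λ = -5: rank(A + 5I) = 4, and the largest Jordan block has size 1 (the smallest k with rank((A + 5I)^k) = rank((A + 5I)^(k+1))).
For λ = -2: rank(A + 2I) = 3, and the largest Jordan block has size 2 (the smallest k with rank((A + 2I)^k) = rank((A + 2I)^(k+1))).
For λ = 5: rank(A - 5I) = 4, and the largest Jordan block has size 1 (the smallest k with rank((A - 5I)^k) = rank((A - 5I)^(k+1))).

So m_A(x) = (x - 5)(x + 2)^2(x + 5).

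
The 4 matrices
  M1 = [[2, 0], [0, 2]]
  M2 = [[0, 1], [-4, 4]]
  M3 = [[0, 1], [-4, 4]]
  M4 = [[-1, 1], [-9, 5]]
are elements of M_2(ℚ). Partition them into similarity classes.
2 classes: {M1}, {M2, M3, M4}

Characteristic polynomials: χ_{M1} = (x - 2)^2, χ_{M2} = (x - 2)^2, χ_{M3} = (x - 2)^2, χ_{M4} = (x - 2)^2.

{M1}: invariant factors x - 2, x - 2.

{M2, M3, M4}: invariant factors (x - 2)^2.

Matrices are similar if and only if their invariant-factor lists agree; the partition into similarity classes is {M1}, {M2, M3, M4}.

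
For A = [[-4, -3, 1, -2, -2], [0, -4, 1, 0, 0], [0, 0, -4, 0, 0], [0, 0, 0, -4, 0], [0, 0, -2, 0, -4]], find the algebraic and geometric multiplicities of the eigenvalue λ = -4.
algebraic multiplicity 5, geometric multiplicity 3

The characteristic polynomial is (x + 4)^5, so the factor x + 4 appears with exponent 5: the algebraic multiplicity is 5.

rank(A + 4I) = 2, so the eigenspace has dimension 5 - 2 = 3: the geometric multiplicity is 3.

Since 3 < 5, A is not diagonalizable.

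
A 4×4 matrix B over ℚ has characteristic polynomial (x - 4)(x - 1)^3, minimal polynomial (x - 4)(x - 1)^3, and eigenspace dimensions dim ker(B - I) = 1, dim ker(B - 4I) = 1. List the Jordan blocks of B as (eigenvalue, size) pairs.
λ = 1: algebraic multiplicity 3 (exponent in χ_B), largest block size 3 (exponent in m_B), 1 block (geometric multiplicity). This forces block sizes [3].
λ = 4: algebraic multiplicity 1 (exponent in χ_B), largest block size 1 (exponent in m_B), 1 block (geometric multiplicity). This forces block sizes [1].

Jordan blocks: (1, 3), (4, 1)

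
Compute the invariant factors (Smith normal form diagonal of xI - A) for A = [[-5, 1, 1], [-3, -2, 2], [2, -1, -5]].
The Jordan structure of A has elementary divisors (x + 4)^3. Arranging the block sizes at each eigenvalue in decreasing order and taking row products gives the invariant factors.

Invariant factors (smallest first, each dividing the next): (x + 4)^3.

Check: the last factor (x + 4)^3 is the minimal polynomial, and the product (x + 4)^3 is the characteristic polynomial.

(x + 4)^3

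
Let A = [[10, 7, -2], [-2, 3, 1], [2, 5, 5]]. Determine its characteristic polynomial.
χ_A(x) = (x - 6)^3

xI - A = [[x - 10, -7, 2], [2, x - 3, -1], [-2, -5, x - 5]].

Expanding det(xI - A) along the first row:
det(xI - A) = + (x - 10)·det([[x - 3, -1], [-5, x - 5]]) - (-7)·det([[2, -1], [-2, x - 5]]) + (2)·det([[2, x - 3], [-2, -5]]).

Evaluating gives χ_A(x) = x^3 - 18x^2 + 108x - 216 = (x - 6)^3.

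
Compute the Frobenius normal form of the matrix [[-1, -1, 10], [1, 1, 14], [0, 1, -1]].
The invariant factors of A (the non-unit diagonal entries of the Smith normal form of xI - A over ℚ[x]) are (x - 4)(x + 2)(x + 3), each dividing the next. The characteristic polynomial is their product, (x - 4)(x + 2)(x + 3).

The rational canonical form is the block-diagonal matrix of companion matrices C(f_i):
R = [[0, 0, 24], [1, 0, 14], [0, 1, -1]].

R = [[0, 0, 24], [1, 0, 14], [0, 1, -1]]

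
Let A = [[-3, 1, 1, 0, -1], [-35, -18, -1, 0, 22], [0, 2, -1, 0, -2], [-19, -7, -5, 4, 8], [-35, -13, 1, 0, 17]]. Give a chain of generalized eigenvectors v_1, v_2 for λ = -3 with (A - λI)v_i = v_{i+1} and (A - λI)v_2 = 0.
v_1 = [[0, 3, 0, 1, 2]]^T, v_2 = [[1, -1, 2, 2, 1]]^T

We seek v_1 ∈ ker((A + 3I)^2) \ ker(A + 3I), then set v_{i+1} = (A + 3I) v_i.

One such chain is v_1 = [[0, 3, 0, 1, 2]]^T, v_2 = [[1, -1, 2, 2, 1]]^T. Check: (A + 3I) v_2 = [[0, 0, 0, 0, 0]]^T = 0.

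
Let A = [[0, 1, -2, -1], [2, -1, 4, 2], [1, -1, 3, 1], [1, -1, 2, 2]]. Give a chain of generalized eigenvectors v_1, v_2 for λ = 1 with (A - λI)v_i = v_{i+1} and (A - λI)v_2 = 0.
v_1 = [[0, 1, 0, 0]]^T, v_2 = [[1, -2, -1, -1]]^T

We seek v_1 ∈ ker((A - I)^2) \ ker(A - I), then set v_{i+1} = (A - I) v_i.

One such chain is v_1 = [[0, 1, 0, 0]]^T, v_2 = [[1, -2, -1, -1]]^T. Check: (A - I) v_2 = [[0, 0, 0, 0]]^T = 0.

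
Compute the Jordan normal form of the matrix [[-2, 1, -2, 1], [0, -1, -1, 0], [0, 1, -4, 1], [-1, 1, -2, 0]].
The characteristic polynomial is det(xI - A) = (x + 1)(x + 2)^3, so the eigenvalues are -2 (algebraic multiplicity 3), -1 (algebraic multiplicity 1).

For λ = -2: rank(A + 2I) = 3, rank((A + 2I)^2) = 2, rank((A + 2I)^3) = 1. The eigenspace has dimension 4 - 3 = 1, so there is 1 Jordan block; the rank sequence gives block sizes [3].

For λ = -1: algebraic multiplicity 1 gives one 1×1 block.

Assembling the blocks gives the Jordan form J above.

J = [[-2, 1, 0, 0], [0, -2, 1, 0], [0, 0, -2, 0], [0, 0, 0, -1]]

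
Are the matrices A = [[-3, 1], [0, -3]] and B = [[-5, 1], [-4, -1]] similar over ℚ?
Two matrices over a field are similar if and only if they have the same invariant factors.

Both A and B have characteristic polynomial (x + 3)^2 and minimal polynomial (x + 3)^2. Computing further, both have invariant factors (x + 3)^2. Hence A and B are similar.

Yes.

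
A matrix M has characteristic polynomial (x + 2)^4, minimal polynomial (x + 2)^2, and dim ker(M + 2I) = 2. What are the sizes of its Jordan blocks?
Jordan blocks: (-2, 2), (-2, 2)

λ = -2: algebraic multiplicity 4 (exponent in χ_M), largest block size 2 (exponent in m_M), 2 blocks (geometric multiplicity). These force block sizes [2, 2].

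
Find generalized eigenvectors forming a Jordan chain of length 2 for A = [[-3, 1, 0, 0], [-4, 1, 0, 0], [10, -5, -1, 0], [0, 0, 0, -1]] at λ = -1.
We seek v_1 ∈ ker((A + I)^2) \ ker(A + I), then set v_{i+1} = (A + I) v_i.

One such chain is v_1 = [[0, 1, -2, 0]]^T, v_2 = [[1, 2, -5, 0]]^T. Check: (A + I) v_2 = [[0, 0, 0, 0]]^T = 0.

v_1 = [[0, 1, -2, 0]]^T, v_2 = [[1, 2, -5, 0]]^T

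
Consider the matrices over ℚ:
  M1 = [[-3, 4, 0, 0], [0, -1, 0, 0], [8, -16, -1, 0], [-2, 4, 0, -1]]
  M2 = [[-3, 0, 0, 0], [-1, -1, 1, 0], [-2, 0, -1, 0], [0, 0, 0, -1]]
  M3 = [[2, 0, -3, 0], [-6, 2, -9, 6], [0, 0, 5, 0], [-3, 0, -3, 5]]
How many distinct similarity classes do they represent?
3 classes: {M1}, {M2}, {M3}

Characteristic polynomials: χ_{M1} = (x + 1)^3(x + 3), χ_{M2} = (x + 1)^3(x + 3), χ_{M3} = (x - 5)^2(x - 2)^2.

{M1}: invariant factors x + 1, x + 1, (x + 1)(x + 3).

{M2}: invariant factors x + 1, (x + 1)^2(x + 3).

{M3}: invariant factors (x - 5)(x - 2), (x - 5)(x - 2).

Matrices are similar if and only if their invariant-factor lists agree; the partition into similarity classes is {M1}, {M2}, {M3}.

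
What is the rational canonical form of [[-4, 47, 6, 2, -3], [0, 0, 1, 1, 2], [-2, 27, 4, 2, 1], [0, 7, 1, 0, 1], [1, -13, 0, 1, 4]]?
The invariant factors of A (the non-unit diagonal entries of the Smith normal form of xI - A over ℚ[x]) are (x - 6)(x - 1)(x + 1)^3, each dividing the next. The characteristic polynomial is their product, (x - 6)(x - 1)(x + 1)^3.

The rational canonical form is the block-diagonal matrix of companion matrices C(f_i):
R = [[0, 0, 0, 0, -6], [1, 0, 0, 0, -11], [0, 1, 0, 0, 2], [0, 0, 1, 0, 12], [0, 0, 0, 1, 4]].

R = [[0, 0, 0, 0, -6], [1, 0, 0, 0, -11], [0, 1, 0, 0, 2], [0, 0, 1, 0, 12], [0, 0, 0, 1, 4]]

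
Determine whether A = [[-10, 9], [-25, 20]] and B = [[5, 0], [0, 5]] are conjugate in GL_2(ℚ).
No.

Both have characteristic polynomial (x - 5)^2, but the minimal polynomial of A is (x - 5)^2 while the minimal polynomial of B is x - 5. The minimal polynomial is a similarity invariant, so A and B are not similar.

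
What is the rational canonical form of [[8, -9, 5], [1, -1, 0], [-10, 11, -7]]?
R = [[0, 0, -2], [1, 0, -2], [0, 1, 0]]

The invariant factors of A (the non-unit diagonal entries of the Smith normal form of xI - A over ℚ[x]) are x^3 + 2x + 2, each dividing the next. The characteristic polynomial is their product, x^3 + 2x + 2.

The rational canonical form is the block-diagonal matrix of companion matrices C(f_i):
R = [[0, 0, -2], [1, 0, -2], [0, 1, 0]].

Note the characteristic polynomial does not split into linear factors over ℚ, so A has no Jordan form over ℚ; the rational canonical form exists over any field.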